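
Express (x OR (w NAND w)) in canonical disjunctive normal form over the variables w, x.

(NOT w AND NOT x) OR (NOT w AND x) OR (w AND x)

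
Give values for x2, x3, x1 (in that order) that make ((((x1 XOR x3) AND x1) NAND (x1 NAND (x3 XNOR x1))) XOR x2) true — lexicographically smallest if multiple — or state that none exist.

x2=0, x3=0, x1=0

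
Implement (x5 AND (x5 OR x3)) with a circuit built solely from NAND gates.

((x5 NAND ((x5 NAND x5) NAND (x3 NAND x3))) NAND (x5 NAND ((x5 NAND x5) NAND (x3 NAND x3))))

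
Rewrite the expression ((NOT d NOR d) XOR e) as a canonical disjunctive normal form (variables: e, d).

(e AND NOT d) OR (e AND d)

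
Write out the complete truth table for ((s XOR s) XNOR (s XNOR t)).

s | t | Output
--------------
0 | 0 | 0
0 | 1 | 1
1 | 0 | 1
1 | 1 | 0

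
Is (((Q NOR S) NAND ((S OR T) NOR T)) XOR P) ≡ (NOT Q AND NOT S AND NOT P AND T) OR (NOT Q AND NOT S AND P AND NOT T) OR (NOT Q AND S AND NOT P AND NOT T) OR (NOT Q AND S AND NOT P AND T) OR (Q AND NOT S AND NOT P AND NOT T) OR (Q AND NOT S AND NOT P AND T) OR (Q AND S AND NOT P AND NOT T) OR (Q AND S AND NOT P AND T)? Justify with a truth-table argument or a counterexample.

Yes, they are equivalent — the two output columns agree on all 16 assignments:
Q | S | P | T | Expression 1 | Expression 2
-------------------------------------------
0 | 0 | 0 | 0 | 0 | 0
0 | 0 | 0 | 1 | 1 | 1
0 | 0 | 1 | 0 | 1 | 1
0 | 0 | 1 | 1 | 0 | 0
0 | 1 | 0 | 0 | 1 | 1
0 | 1 | 0 | 1 | 1 | 1
0 | 1 | 1 | 0 | 0 | 0
0 | 1 | 1 | 1 | 0 | 0
1 | 0 | 0 | 0 | 1 | 1
1 | 0 | 0 | 1 | 1 | 1
1 | 0 | 1 | 0 | 0 | 0
1 | 0 | 1 | 1 | 0 | 0
1 | 1 | 0 | 0 | 1 | 1
1 | 1 | 0 | 1 | 1 | 1
1 | 1 | 1 | 0 | 0 | 0
1 | 1 | 1 | 1 | 0 | 0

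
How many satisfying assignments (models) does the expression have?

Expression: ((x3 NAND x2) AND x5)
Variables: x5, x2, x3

Satisfying assignments: (1,0,0), (1,0,1), (1,1,0)
Count: 3 out of 8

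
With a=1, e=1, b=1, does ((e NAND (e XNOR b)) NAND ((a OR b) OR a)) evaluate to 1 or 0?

Substituting: ((1 NAND (1 XNOR 1)) NAND ((1 OR 1) OR 1))
= 1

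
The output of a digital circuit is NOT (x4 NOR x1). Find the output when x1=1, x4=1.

Substituting: NOT (1 NOR 1)
= 1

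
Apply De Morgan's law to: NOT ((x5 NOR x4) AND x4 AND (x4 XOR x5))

NOT (x5 NOR x4) OR NOT x4 OR NOT (x4 XOR x5)
De Morgan's: NOT(AND of terms) = OR of negations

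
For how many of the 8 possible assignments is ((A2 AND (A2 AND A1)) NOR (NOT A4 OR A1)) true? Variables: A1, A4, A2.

Satisfying assignments: (0,1,0), (0,1,1)
Count: 2 out of 8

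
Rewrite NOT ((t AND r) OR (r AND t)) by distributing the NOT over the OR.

NOT (t AND r) AND NOT (r AND t)
De Morgan's: NOT(OR of terms) = AND of negations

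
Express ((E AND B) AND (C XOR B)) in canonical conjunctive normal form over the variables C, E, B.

(C OR E OR B) AND (C OR E OR NOT B) AND (C OR NOT E OR B) AND (NOT C OR E OR B) AND (NOT C OR E OR NOT B) AND (NOT C OR NOT E OR B) AND (NOT C OR NOT E OR NOT B)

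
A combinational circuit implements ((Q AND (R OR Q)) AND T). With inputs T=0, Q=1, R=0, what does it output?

Substituting: ((1 AND (0 OR 1)) AND 0)
= 0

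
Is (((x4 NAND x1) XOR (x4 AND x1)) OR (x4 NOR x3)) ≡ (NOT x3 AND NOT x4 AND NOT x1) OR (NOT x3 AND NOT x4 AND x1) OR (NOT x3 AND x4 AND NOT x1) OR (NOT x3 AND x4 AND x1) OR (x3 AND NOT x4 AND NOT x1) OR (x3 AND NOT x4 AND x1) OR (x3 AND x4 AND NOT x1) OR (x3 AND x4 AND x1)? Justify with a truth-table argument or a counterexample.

Yes, they are equivalent — the two output columns agree on all 8 assignments:
x3 | x4 | x1 | Expression 1 | Expression 2
------------------------------------------
0 | 0 | 0 | 1 | 1
0 | 0 | 1 | 1 | 1
0 | 1 | 0 | 1 | 1
0 | 1 | 1 | 1 | 1
1 | 0 | 0 | 1 | 1
1 | 0 | 1 | 1 | 1
1 | 1 | 0 | 1 | 1
1 | 1 | 1 | 1 | 1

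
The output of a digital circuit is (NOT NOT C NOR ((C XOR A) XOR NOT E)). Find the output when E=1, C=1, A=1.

Substituting: (NOT NOT 1 NOR ((1 XOR 1) XOR NOT 1))
= 0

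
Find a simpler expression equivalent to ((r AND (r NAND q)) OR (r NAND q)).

By absorption (E OR (E AND v) = E):
= (r NAND q)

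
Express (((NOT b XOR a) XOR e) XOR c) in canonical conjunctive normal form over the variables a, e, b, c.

(a OR e OR b OR NOT c) AND (a OR e OR NOT b OR c) AND (a OR NOT e OR b OR c) AND (a OR NOT e OR NOT b OR NOT c) AND (NOT a OR e OR b OR c) AND (NOT a OR e OR NOT b OR NOT c) AND (NOT a OR NOT e OR b OR NOT c) AND (NOT a OR NOT e OR NOT b OR c)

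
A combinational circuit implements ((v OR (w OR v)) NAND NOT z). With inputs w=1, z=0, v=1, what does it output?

Substituting: ((1 OR (1 OR 1)) NAND NOT 0)
= 0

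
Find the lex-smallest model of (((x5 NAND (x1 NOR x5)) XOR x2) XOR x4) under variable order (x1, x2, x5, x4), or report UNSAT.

x1=0, x2=0, x5=0, x4=0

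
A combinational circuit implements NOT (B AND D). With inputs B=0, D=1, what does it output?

Substituting: NOT (0 AND 1)
= 1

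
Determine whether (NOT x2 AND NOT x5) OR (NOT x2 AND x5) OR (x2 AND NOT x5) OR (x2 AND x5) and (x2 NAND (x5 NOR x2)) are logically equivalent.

Yes, they are equivalent — the two output columns agree on all 4 assignments:
x2 | x5 | Expression 1 | Expression 2
-------------------------------------
0 | 0 | 1 | 1
0 | 1 | 1 | 1
1 | 0 | 1 | 1
1 | 1 | 1 | 1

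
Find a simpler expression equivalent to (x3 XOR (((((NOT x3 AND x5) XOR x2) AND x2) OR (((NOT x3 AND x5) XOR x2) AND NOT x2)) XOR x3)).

By XOR self-cancellation ((E XOR v) XOR v = E) then distribution ((E AND v) OR (E AND NOT v) = E):
= ((NOT x3 AND x5) XOR x2)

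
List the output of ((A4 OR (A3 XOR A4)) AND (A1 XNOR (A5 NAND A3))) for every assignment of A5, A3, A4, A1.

A5 | A3 | A4 | A1 | Output
--------------------------
0 | 0 | 0 | 0 | 0
0 | 0 | 0 | 1 | 0
0 | 0 | 1 | 0 | 0
0 | 0 | 1 | 1 | 1
0 | 1 | 0 | 0 | 0
0 | 1 | 0 | 1 | 1
0 | 1 | 1 | 0 | 0
0 | 1 | 1 | 1 | 1
1 | 0 | 0 | 0 | 0
1 | 0 | 0 | 1 | 0
1 | 0 | 1 | 0 | 0
1 | 0 | 1 | 1 | 1
1 | 1 | 0 | 0 | 1
1 | 1 | 0 | 1 | 0
1 | 1 | 1 | 0 | 1
1 | 1 | 1 | 1 | 0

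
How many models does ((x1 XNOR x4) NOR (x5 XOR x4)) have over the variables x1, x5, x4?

Satisfying assignments: (0,1,1), (1,0,0)
Count: 2 out of 8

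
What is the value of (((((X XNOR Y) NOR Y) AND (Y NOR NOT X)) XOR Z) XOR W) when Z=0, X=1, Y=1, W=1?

Substituting: (((((1 XNOR 1) NOR 1) AND (1 NOR NOT 1)) XOR 0) XOR 1)
= 1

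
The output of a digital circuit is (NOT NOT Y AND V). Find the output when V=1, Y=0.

Substituting: (NOT NOT 0 AND 1)
= 0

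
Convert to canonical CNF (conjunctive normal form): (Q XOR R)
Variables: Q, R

(Q OR R) AND (NOT Q OR NOT R)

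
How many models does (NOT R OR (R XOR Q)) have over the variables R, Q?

Satisfying assignments: (0,0), (0,1), (1,0)
Count: 3 out of 4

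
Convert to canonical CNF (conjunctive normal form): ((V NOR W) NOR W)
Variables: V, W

(V OR W) AND (V OR NOT W) AND (NOT V OR NOT W)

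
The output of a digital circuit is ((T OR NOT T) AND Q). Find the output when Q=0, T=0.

Substituting: ((0 OR NOT 0) AND 0)
= 0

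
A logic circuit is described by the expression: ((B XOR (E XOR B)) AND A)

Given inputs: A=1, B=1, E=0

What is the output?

Substituting: ((1 XOR (0 XOR 1)) AND 1)
= 0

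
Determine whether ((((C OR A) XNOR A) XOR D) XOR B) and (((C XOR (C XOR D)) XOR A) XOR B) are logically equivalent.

No. Counterexample: with A=0, C=0, D=0, B=0, Expression 1 = 1 but Expression 2 = 0.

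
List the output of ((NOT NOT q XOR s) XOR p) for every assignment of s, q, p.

s | q | p | Output
------------------
0 | 0 | 0 | 0
0 | 0 | 1 | 1
0 | 1 | 0 | 1
0 | 1 | 1 | 0
1 | 0 | 0 | 1
1 | 0 | 1 | 0
1 | 1 | 0 | 0
1 | 1 | 1 | 1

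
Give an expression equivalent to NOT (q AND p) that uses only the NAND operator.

(((q NAND p) NAND (q NAND p)) NAND ((q NAND p) NAND (q NAND p)))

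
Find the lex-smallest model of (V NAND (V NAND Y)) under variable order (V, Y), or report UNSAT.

V=0, Y=0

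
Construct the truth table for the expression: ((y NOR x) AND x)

y | x | Output
--------------
0 | 0 | 0
0 | 1 | 0
1 | 0 | 0
1 | 1 | 0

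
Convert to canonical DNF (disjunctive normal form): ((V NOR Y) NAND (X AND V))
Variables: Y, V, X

(NOT Y AND NOT V AND NOT X) OR (NOT Y AND NOT V AND X) OR (NOT Y AND V AND NOT X) OR (NOT Y AND V AND X) OR (Y AND NOT V AND NOT X) OR (Y AND NOT V AND X) OR (Y AND V AND NOT X) OR (Y AND V AND X)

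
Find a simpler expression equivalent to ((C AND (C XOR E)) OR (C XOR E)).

By absorption (E OR (E AND v) = E):
= (C XOR E)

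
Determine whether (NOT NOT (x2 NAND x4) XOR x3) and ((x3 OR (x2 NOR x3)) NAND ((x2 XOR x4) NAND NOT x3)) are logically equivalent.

No. Counterexample: with x3=0, x2=0, x4=0, Expression 1 = 1 but Expression 2 = 0.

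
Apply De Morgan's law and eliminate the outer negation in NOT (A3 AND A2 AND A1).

NOT A3 OR NOT A2 OR NOT A1
De Morgan's: NOT(AND of terms) = OR of negations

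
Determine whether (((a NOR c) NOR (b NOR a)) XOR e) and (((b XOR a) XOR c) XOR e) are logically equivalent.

No. Counterexample: with a=0, b=0, c=1, e=0, Expression 1 = 0 but Expression 2 = 1.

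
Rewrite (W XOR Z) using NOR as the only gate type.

((((W NOR Z) NOR (W NOR Z)) NOR ((W NOR Z) NOR (W NOR Z))) NOR ((((W NOR W) NOR (Z NOR Z)) NOR ((W NOR W) NOR (Z NOR Z))) NOR (((W NOR W) NOR (Z NOR Z)) NOR ((W NOR W) NOR (Z NOR Z)))))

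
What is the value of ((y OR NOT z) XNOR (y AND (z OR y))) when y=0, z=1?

Substituting: ((0 OR NOT 1) XNOR (0 AND (1 OR 0)))
= 1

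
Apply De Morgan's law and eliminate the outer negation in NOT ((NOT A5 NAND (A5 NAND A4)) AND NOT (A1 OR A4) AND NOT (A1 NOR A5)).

NOT (NOT A5 NAND (A5 NAND A4)) OR (A1 OR A4) OR (A1 NOR A5)
De Morgan's: NOT(AND of terms) = OR of negations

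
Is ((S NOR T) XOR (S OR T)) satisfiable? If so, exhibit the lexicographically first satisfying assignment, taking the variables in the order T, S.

T=0, S=0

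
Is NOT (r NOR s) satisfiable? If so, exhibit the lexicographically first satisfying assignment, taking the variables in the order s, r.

s=0, r=1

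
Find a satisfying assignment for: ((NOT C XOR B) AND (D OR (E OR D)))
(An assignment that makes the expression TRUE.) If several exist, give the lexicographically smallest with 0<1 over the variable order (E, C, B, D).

E=0, C=0, B=0, D=1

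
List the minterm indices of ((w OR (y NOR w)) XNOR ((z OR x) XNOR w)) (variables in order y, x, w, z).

Σm(0, 3, 6, 7, 9, 11, 12, 13, 14, 15) = (NOT y AND NOT x AND NOT w AND NOT z) OR (NOT y AND NOT x AND w AND z) OR (NOT y AND x AND w AND NOT z) OR (NOT y AND x AND w AND z) OR (y AND NOT x AND NOT w AND z) OR (y AND NOT x AND w AND z) OR (y AND x AND NOT w AND NOT z) OR (y AND x AND NOT w AND z) OR (y AND x AND w AND NOT z) OR (y AND x AND w AND z)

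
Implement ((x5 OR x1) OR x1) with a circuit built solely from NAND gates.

((((x5 NAND x5) NAND (x1 NAND x1)) NAND ((x5 NAND x5) NAND (x1 NAND x1))) NAND (x1 NAND x1))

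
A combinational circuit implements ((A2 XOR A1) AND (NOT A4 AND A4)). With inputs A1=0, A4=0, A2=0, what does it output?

Substituting: ((0 XOR 0) AND (NOT 0 AND 0))
= 0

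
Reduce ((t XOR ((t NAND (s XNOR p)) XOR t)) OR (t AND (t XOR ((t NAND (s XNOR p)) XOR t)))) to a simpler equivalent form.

By absorption (E OR (E AND v) = E) then XOR self-cancellation ((E XOR v) XOR v = E):
= (t NAND (s XNOR p))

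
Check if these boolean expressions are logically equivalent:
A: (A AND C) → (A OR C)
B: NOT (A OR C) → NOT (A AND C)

Yes, Contrapositive is always equivalent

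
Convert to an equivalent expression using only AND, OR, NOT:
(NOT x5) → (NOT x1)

x5 OR (NOT x1)
(Implication elimination: A → B = NOT A OR B)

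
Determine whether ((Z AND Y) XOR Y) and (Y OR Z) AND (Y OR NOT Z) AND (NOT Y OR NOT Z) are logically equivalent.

Yes, they are equivalent — the two output columns agree on all 4 assignments:
Y | Z | Expression 1 | Expression 2
-----------------------------------
0 | 0 | 0 | 0
0 | 1 | 0 | 0
1 | 0 | 1 | 1
1 | 1 | 0 | 0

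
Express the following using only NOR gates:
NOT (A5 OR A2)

(((A5 NOR A2) NOR (A5 NOR A2)) NOR ((A5 NOR A2) NOR (A5 NOR A2)))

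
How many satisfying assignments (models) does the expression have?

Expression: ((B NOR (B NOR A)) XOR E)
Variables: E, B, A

Satisfying assignments: (0,0,1), (1,0,0), (1,1,0), (1,1,1)
Count: 4 out of 8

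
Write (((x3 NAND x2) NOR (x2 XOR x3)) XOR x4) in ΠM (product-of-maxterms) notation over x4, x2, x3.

ΠM(0, 1, 2, 7) = (x4 OR x2 OR x3) AND (x4 OR x2 OR NOT x3) AND (x4 OR NOT x2 OR x3) AND (NOT x4 OR NOT x2 OR NOT x3)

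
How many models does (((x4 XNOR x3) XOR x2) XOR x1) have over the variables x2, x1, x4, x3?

Satisfying assignments: (0,0,0,0), (0,0,1,1), (0,1,0,1), (0,1,1,0), (1,0,0,1), (1,0,1,0), (1,1,0,0), (1,1,1,1)
Count: 8 out of 16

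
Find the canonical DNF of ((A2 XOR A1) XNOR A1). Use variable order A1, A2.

(NOT A1 AND NOT A2) OR (A1 AND NOT A2)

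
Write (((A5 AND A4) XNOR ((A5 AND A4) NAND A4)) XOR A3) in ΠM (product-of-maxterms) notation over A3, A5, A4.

ΠM(0, 1, 2, 3) = (A3 OR A5 OR A4) AND (A3 OR A5 OR NOT A4) AND (A3 OR NOT A5 OR A4) AND (A3 OR NOT A5 OR NOT A4)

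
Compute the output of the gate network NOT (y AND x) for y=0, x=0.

Substituting: NOT (0 AND 0)
= 1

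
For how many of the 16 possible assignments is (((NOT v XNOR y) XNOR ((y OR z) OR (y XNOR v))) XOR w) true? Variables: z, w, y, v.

Satisfying assignments: (0,0,1,0), (0,1,0,0), (0,1,0,1), (0,1,1,1), (1,0,0,1), (1,0,1,0), (1,1,0,0), (1,1,1,1)
Count: 8 out of 16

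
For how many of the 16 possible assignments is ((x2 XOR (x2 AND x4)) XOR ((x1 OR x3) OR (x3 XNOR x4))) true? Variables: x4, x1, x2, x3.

Satisfying assignments: (0,0,0,0), (0,0,0,1), (0,1,0,0), (0,1,0,1), (1,0,0,1), (1,0,1,1), (1,1,0,0), (1,1,0,1), (1,1,1,0), (1,1,1,1)
Count: 10 out of 16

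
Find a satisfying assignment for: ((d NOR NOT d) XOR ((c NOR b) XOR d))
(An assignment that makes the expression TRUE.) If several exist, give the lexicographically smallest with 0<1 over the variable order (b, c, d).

b=0, c=0, d=0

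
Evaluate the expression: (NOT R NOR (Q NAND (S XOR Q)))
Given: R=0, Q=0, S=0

Substituting: (NOT 0 NOR (0 NAND (0 XOR 0)))
= 0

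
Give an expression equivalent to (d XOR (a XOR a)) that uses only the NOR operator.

((((d NOR ((((a NOR a) NOR (a NOR a)) NOR ((a NOR a) NOR (a NOR a))) NOR ((((a NOR a) NOR (a NOR a)) NOR ((a NOR a) NOR (a NOR a))) NOR (((a NOR a) NOR (a NOR a)) NOR ((a NOR a) NOR (a NOR a)))))) NOR (d NOR ((((a NOR a) NOR (a NOR a)) NOR ((a NOR a) NOR (a NOR a))) NOR ((((a NOR a) NOR (a NOR a)) NOR ((a NOR a) NOR (a NOR a))) NOR (((a NOR a) NOR (a NOR a)) NOR ((a NOR a) NOR (a NOR a))))))) NOR ((d NOR ((((a NOR a) NOR (a NOR a)) NOR ((a NOR a) NOR (a NOR a))) NOR ((((a NOR a) NOR (a NOR a)) NOR ((a NOR a) NOR (a NOR a))) NOR (((a NOR a) NOR (a NOR a)) NOR ((a NOR a) NOR (a NOR a)))))) NOR (d NOR ((((a NOR a) NOR (a NOR a)) NOR ((a NOR a) NOR (a NOR a))) NOR ((((a NOR a) NOR (a NOR a)) NOR ((a NOR a) NOR (a NOR a))) NOR (((a NOR a) NOR (a NOR a)) NOR ((a NOR a) NOR (a NOR a)))))))) NOR ((((d NOR d) NOR (((((a NOR a) NOR (a NOR a)) NOR ((a NOR a) NOR (a NOR a))) NOR ((((a NOR a) NOR (a NOR a)) NOR ((a NOR a) NOR (a NOR a))) NOR (((a NOR a) NOR (a NOR a)) NOR ((a NOR a) NOR (a NOR a))))) NOR ((((a NOR a) NOR (a NOR a)) NOR ((a NOR a) NOR (a NOR a))) NOR ((((a NOR a) NOR (a NOR a)) NOR ((a NOR a) NOR (a NOR a))) NOR (((a NOR a) NOR (a NOR a)) NOR ((a NOR a) NOR (a NOR a))))))) NOR ((d NOR d) NOR (((((a NOR a) NOR (a NOR a)) NOR ((a NOR a) NOR (a NOR a))) NOR ((((a NOR a) NOR (a NOR a)) NOR ((a NOR a) NOR (a NOR a))) NOR (((a NOR a) NOR (a NOR a)) NOR ((a NOR a) NOR (a NOR a))))) NOR ((((a NOR a) NOR (a NOR a)) NOR ((a NOR a) NOR (a NOR a))) NOR ((((a NOR a) NOR (a NOR a)) NOR ((a NOR a) NOR (a NOR a))) NOR (((a NOR a) NOR (a NOR a)) NOR ((a NOR a) NOR (a NOR a)))))))) NOR (((d NOR d) NOR (((((a NOR a) NOR (a NOR a)) NOR ((a NOR a) NOR (a NOR a))) NOR ((((a NOR a) NOR (a NOR a)) NOR ((a NOR a) NOR (a NOR a))) NOR (((a NOR a) NOR (a NOR a)) NOR ((a NOR a) NOR (a NOR a))))) NOR ((((a NOR a) NOR (a NOR a)) NOR ((a NOR a) NOR (a NOR a))) NOR ((((a NOR a) NOR (a NOR a)) NOR ((a NOR a) NOR (a NOR a))) NOR (((a NOR a) NOR (a NOR a)) NOR ((a NOR a) NOR (a NOR a))))))) NOR ((d NOR d) NOR (((((a NOR a) NOR (a NOR a)) NOR ((a NOR a) NOR (a NOR a))) NOR ((((a NOR a) NOR (a NOR a)) NOR ((a NOR a) NOR (a NOR a))) NOR (((a NOR a) NOR (a NOR a)) NOR ((a NOR a) NOR (a NOR a))))) NOR ((((a NOR a) NOR (a NOR a)) NOR ((a NOR a) NOR (a NOR a))) NOR ((((a NOR a) NOR (a NOR a)) NOR ((a NOR a) NOR (a NOR a))) NOR (((a NOR a) NOR (a NOR a)) NOR ((a NOR a) NOR (a NOR a))))))))))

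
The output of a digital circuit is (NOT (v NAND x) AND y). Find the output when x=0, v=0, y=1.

Substituting: (NOT (0 NAND 0) AND 1)
= 0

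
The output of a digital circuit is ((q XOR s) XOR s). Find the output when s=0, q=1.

Substituting: ((1 XOR 0) XOR 0)
= 1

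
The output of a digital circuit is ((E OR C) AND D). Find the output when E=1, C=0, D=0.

Substituting: ((1 OR 0) AND 0)
= 0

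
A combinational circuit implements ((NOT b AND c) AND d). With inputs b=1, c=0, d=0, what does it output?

Substituting: ((NOT 1 AND 0) AND 0)
= 0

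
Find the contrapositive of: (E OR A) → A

Contrapositive: NOT A → NOT (E OR A)
Note: A statement and its contrapositive are logically equivalent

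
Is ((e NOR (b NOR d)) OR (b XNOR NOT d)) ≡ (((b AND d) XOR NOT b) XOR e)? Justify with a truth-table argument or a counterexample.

No. Counterexample: with e=0, d=0, b=0, Expression 1 = 0 but Expression 2 = 1.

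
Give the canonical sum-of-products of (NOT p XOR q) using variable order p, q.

Σm(0, 3) = (NOT p AND NOT q) OR (p AND q)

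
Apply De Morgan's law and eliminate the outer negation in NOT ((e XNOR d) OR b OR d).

NOT (e XNOR d) AND NOT b AND NOT d
De Morgan's: NOT(OR of terms) = AND of negations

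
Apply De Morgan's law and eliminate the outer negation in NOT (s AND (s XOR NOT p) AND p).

NOT s OR NOT (s XOR NOT p) OR NOT p
De Morgan's: NOT(AND of terms) = OR of negations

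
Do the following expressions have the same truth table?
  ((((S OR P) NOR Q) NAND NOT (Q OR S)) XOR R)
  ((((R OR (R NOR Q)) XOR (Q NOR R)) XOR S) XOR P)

No. Counterexample: with S=0, P=0, R=0, Q=1, Expression 1 = 1 but Expression 2 = 0.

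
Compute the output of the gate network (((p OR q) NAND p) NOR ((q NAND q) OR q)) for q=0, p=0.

Substituting: (((0 OR 0) NAND 0) NOR ((0 NAND 0) OR 0))
= 0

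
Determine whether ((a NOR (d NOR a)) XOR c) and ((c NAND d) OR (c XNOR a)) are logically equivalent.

No. Counterexample: with c=0, a=0, d=0, Expression 1 = 0 but Expression 2 = 1.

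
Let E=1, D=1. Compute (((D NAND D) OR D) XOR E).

Substituting: (((1 NAND 1) OR 1) XOR 1)
= 0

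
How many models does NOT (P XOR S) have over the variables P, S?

Satisfying assignments: (0,0), (1,1)
Count: 2 out of 4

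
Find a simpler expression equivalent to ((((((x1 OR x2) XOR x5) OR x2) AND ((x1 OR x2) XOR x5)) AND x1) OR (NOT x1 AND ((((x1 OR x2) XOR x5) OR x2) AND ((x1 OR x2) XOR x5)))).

By distribution ((E AND v) OR (E AND NOT v) = E) then absorption (E AND (E OR v) = E):
= ((x1 OR x2) XOR x5)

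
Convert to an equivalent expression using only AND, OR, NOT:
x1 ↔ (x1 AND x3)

(x1 AND (x1 AND x3)) OR (NOT x1 AND NOT (x1 AND x3))
(Biconditional = both true or both false)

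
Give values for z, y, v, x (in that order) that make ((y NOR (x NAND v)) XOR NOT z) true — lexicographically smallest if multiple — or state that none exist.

z=0, y=0, v=0, x=0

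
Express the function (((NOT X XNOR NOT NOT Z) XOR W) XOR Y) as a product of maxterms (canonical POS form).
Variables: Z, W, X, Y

ΠM(0, 3, 5, 6, 9, 10, 12, 15) = (Z OR W OR X OR Y) AND (Z OR W OR NOT X OR NOT Y) AND (Z OR NOT W OR X OR NOT Y) AND (Z OR NOT W OR NOT X OR Y) AND (NOT Z OR W OR X OR NOT Y) AND (NOT Z OR W OR NOT X OR Y) AND (NOT Z OR NOT W OR X OR Y) AND (NOT Z OR NOT W OR NOT X OR NOT Y)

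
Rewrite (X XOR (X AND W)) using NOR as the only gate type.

((((X NOR ((X NOR X) NOR (W NOR W))) NOR (X NOR ((X NOR X) NOR (W NOR W)))) NOR ((X NOR ((X NOR X) NOR (W NOR W))) NOR (X NOR ((X NOR X) NOR (W NOR W))))) NOR ((((X NOR X) NOR (((X NOR X) NOR (W NOR W)) NOR ((X NOR X) NOR (W NOR W)))) NOR ((X NOR X) NOR (((X NOR X) NOR (W NOR W)) NOR ((X NOR X) NOR (W NOR W))))) NOR (((X NOR X) NOR (((X NOR X) NOR (W NOR W)) NOR ((X NOR X) NOR (W NOR W)))) NOR ((X NOR X) NOR (((X NOR X) NOR (W NOR W)) NOR ((X NOR X) NOR (W NOR W)))))))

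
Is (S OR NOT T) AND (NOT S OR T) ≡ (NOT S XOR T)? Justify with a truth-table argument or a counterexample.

Yes, they are equivalent — the two output columns agree on all 4 assignments:
S | T | Expression 1 | Expression 2
-----------------------------------
0 | 0 | 1 | 1
0 | 1 | 0 | 0
1 | 0 | 0 | 0
1 | 1 | 1 | 1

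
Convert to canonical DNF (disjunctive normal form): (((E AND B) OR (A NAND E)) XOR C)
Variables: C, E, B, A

(NOT C AND NOT E AND NOT B AND NOT A) OR (NOT C AND NOT E AND NOT B AND A) OR (NOT C AND NOT E AND B AND NOT A) OR (NOT C AND NOT E AND B AND A) OR (NOT C AND E AND NOT B AND NOT A) OR (NOT C AND E AND B AND NOT A) OR (NOT C AND E AND B AND A) OR (C AND E AND NOT B AND A)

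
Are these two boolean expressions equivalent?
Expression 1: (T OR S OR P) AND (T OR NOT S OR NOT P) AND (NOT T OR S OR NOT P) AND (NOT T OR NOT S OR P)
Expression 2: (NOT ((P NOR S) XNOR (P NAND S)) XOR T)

Yes, they are equivalent — the two output columns agree on all 8 assignments:
T | S | P | Expression 1 | Expression 2
---------------------------------------
0 | 0 | 0 | 0 | 0
0 | 0 | 1 | 1 | 1
0 | 1 | 0 | 1 | 1
0 | 1 | 1 | 0 | 0
1 | 0 | 0 | 1 | 1
1 | 0 | 1 | 0 | 0
1 | 1 | 0 | 0 | 0
1 | 1 | 1 | 1 | 1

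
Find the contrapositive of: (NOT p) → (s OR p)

Contrapositive: NOT (s OR p) → p
Note: A statement and its contrapositive are logically equivalent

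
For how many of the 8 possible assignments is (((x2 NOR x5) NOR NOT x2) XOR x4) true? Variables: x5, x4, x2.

Satisfying assignments: (0,0,1), (0,1,0), (1,0,1), (1,1,0)
Count: 4 out of 8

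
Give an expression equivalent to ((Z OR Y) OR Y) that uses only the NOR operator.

((((Z NOR Y) NOR (Z NOR Y)) NOR Y) NOR (((Z NOR Y) NOR (Z NOR Y)) NOR Y))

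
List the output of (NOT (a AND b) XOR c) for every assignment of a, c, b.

a | c | b | Output
------------------
0 | 0 | 0 | 1
0 | 0 | 1 | 1
0 | 1 | 0 | 0
0 | 1 | 1 | 0
1 | 0 | 0 | 1
1 | 0 | 1 | 0
1 | 1 | 0 | 0
1 | 1 | 1 | 1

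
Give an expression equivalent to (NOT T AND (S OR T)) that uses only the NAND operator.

(((T NAND T) NAND ((S NAND S) NAND (T NAND T))) NAND ((T NAND T) NAND ((S NAND S) NAND (T NAND T))))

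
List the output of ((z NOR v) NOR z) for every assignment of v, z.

v | z | Output
--------------
0 | 0 | 0
0 | 1 | 0
1 | 0 | 1
1 | 1 | 0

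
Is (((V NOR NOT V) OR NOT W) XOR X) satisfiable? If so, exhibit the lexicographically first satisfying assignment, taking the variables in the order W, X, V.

W=0, X=0, V=0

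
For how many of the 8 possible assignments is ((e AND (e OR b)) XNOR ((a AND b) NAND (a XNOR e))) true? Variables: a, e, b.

Satisfying assignments: (0,1,0), (0,1,1), (1,1,0)
Count: 3 out of 8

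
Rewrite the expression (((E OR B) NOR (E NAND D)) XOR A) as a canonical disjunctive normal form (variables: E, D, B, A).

(NOT E AND NOT D AND NOT B AND A) OR (NOT E AND NOT D AND B AND A) OR (NOT E AND D AND NOT B AND A) OR (NOT E AND D AND B AND A) OR (E AND NOT D AND NOT B AND A) OR (E AND NOT D AND B AND A) OR (E AND D AND NOT B AND A) OR (E AND D AND B AND A)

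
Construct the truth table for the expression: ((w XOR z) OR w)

w | z | Output
--------------
0 | 0 | 0
0 | 1 | 1
1 | 0 | 1
1 | 1 | 1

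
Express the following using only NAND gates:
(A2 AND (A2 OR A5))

((A2 NAND ((A2 NAND A2) NAND (A5 NAND A5))) NAND (A2 NAND ((A2 NAND A2) NAND (A5 NAND A5))))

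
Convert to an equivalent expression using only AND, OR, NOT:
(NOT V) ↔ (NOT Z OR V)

((NOT V) AND (NOT Z OR V)) OR (V AND NOT (NOT Z OR V))
(Biconditional = both true or both false)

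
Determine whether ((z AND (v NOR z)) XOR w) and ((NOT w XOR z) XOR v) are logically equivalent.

No. Counterexample: with z=0, w=0, v=0, Expression 1 = 0 but Expression 2 = 1.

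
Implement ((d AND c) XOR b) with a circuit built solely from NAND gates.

((((d NAND c) NAND (d NAND c)) NAND (((d NAND c) NAND (d NAND c)) NAND b)) NAND (b NAND (((d NAND c) NAND (d NAND c)) NAND b)))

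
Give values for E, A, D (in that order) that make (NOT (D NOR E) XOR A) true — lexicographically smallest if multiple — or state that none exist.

E=0, A=0, D=1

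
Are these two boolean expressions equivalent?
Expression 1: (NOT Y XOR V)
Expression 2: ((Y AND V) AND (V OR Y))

No. Counterexample: with Y=0, V=0, Expression 1 = 1 but Expression 2 = 0.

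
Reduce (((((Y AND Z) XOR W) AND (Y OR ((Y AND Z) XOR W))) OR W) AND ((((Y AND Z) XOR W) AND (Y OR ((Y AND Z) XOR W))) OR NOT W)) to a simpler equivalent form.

By distribution ((E OR v) AND (E OR NOT v) = E) then absorption (E AND (E OR v) = E):
= ((Y AND Z) XOR W)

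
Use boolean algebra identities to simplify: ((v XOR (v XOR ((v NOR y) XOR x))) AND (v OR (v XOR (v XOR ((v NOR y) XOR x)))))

By absorption (E AND (E OR v) = E) then XOR self-cancellation ((E XOR v) XOR v = E):
= ((v NOR y) XOR x)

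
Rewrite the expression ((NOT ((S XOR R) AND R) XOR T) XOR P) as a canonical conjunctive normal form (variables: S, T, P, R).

(S OR T OR P OR NOT R) AND (S OR T OR NOT P OR R) AND (S OR NOT T OR P OR R) AND (S OR NOT T OR NOT P OR NOT R) AND (NOT S OR T OR NOT P OR R) AND (NOT S OR T OR NOT P OR NOT R) AND (NOT S OR NOT T OR P OR R) AND (NOT S OR NOT T OR P OR NOT R)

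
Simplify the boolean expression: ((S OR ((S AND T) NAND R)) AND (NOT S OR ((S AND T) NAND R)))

By distribution ((E OR v) AND (E OR NOT v) = E):
= ((S AND T) NAND R)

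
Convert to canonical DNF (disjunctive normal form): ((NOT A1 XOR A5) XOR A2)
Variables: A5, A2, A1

(NOT A5 AND NOT A2 AND NOT A1) OR (NOT A5 AND A2 AND A1) OR (A5 AND NOT A2 AND A1) OR (A5 AND A2 AND NOT A1)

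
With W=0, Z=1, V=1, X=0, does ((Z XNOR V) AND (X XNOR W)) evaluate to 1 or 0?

Substituting: ((1 XNOR 1) AND (0 XNOR 0))
= 1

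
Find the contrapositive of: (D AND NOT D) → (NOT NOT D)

Contrapositive: NOT D → NOT (D AND NOT D)
Note: A statement and its contrapositive are logically equivalent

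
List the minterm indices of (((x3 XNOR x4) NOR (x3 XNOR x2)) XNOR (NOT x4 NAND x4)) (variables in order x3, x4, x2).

Σm(3, 4) = (NOT x3 AND x4 AND x2) OR (x3 AND NOT x4 AND NOT x2)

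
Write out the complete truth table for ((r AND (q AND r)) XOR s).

q | r | s | Output
------------------
0 | 0 | 0 | 0
0 | 0 | 1 | 1
0 | 1 | 0 | 0
0 | 1 | 1 | 1
1 | 0 | 0 | 0
1 | 0 | 1 | 1
1 | 1 | 0 | 1
1 | 1 | 1 | 0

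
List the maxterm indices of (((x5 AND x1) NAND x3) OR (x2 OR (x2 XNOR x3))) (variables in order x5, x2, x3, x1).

ΠM(11) = (NOT x5 OR x2 OR NOT x3 OR NOT x1)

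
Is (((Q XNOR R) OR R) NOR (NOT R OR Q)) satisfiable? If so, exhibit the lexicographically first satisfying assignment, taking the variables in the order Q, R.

UNSATISFIABLE - no assignment makes this expression true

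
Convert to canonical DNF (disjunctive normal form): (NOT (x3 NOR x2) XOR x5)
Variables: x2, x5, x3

(NOT x2 AND NOT x5 AND x3) OR (NOT x2 AND x5 AND NOT x3) OR (x2 AND NOT x5 AND NOT x3) OR (x2 AND NOT x5 AND x3)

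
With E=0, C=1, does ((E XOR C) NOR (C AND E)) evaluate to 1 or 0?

Substituting: ((0 XOR 1) NOR (1 AND 0))
= 0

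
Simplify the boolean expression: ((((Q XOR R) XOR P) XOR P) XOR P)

By XOR self-cancellation ((E XOR v) XOR v = E):
= ((Q XOR R) XOR P)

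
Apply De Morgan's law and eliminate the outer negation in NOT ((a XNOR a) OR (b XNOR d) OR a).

NOT (a XNOR a) AND NOT (b XNOR d) AND NOT a
De Morgan's: NOT(OR of terms) = AND of negations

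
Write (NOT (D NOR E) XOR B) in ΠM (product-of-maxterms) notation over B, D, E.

ΠM(0, 5, 6, 7) = (B OR D OR E) AND (NOT B OR D OR NOT E) AND (NOT B OR NOT D OR E) AND (NOT B OR NOT D OR NOT E)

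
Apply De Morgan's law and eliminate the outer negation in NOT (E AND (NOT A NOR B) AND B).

NOT E OR NOT (NOT A NOR B) OR NOT B
De Morgan's: NOT(AND of terms) = OR of negations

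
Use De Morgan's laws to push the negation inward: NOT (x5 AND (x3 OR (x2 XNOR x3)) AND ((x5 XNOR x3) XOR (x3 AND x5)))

NOT x5 OR NOT (x3 OR (x2 XNOR x3)) OR NOT ((x5 XNOR x3) XOR (x3 AND x5))
De Morgan's: NOT(AND of terms) = OR of negations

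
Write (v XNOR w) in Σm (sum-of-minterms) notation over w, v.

Σm(0, 3) = (NOT w AND NOT v) OR (w AND v)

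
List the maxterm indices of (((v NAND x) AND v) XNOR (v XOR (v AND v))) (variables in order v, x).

ΠM(2) = (NOT v OR x)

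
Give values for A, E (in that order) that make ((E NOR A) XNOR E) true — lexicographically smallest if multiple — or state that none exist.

A=1, E=0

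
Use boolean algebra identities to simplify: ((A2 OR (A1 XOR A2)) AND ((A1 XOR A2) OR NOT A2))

By distribution ((E OR v) AND (E OR NOT v) = E):
= (A1 XOR A2)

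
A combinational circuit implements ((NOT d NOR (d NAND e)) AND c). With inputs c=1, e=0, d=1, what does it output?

Substituting: ((NOT 1 NOR (1 NAND 0)) AND 1)
= 0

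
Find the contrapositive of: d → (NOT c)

Contrapositive: c → NOT d
Note: A statement and its contrapositive are logically equivalent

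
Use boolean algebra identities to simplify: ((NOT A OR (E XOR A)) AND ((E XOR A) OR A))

By distribution ((E OR v) AND (E OR NOT v) = E):
= (E XOR A)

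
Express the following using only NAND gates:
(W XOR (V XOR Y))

((W NAND (W NAND ((V NAND (V NAND Y)) NAND (Y NAND (V NAND Y))))) NAND (((V NAND (V NAND Y)) NAND (Y NAND (V NAND Y))) NAND (W NAND ((V NAND (V NAND Y)) NAND (Y NAND (V NAND Y))))))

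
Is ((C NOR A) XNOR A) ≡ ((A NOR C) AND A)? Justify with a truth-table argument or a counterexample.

No. Counterexample: with C=1, A=0, Expression 1 = 1 but Expression 2 = 0.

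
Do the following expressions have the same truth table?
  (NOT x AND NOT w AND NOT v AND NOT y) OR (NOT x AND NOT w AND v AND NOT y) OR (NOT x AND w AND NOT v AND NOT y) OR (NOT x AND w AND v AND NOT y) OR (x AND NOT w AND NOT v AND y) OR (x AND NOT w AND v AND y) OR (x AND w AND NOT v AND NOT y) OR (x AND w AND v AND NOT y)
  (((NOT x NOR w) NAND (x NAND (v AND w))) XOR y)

Yes, they are equivalent — the two output columns agree on all 16 assignments:
x | w | v | y | Expression 1 | Expression 2
-------------------------------------------
0 | 0 | 0 | 0 | 1 | 1
0 | 0 | 0 | 1 | 0 | 0
0 | 0 | 1 | 0 | 1 | 1
0 | 0 | 1 | 1 | 0 | 0
0 | 1 | 0 | 0 | 1 | 1
0 | 1 | 0 | 1 | 0 | 0
0 | 1 | 1 | 0 | 1 | 1
0 | 1 | 1 | 1 | 0 | 0
1 | 0 | 0 | 0 | 0 | 0
1 | 0 | 0 | 1 | 1 | 1
1 | 0 | 1 | 0 | 0 | 0
1 | 0 | 1 | 1 | 1 | 1
1 | 1 | 0 | 0 | 1 | 1
1 | 1 | 0 | 1 | 0 | 0
1 | 1 | 1 | 0 | 1 | 1
1 | 1 | 1 | 1 | 0 | 0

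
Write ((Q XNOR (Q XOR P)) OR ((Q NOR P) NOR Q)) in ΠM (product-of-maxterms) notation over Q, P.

ΠM(3) = (NOT Q OR NOT P)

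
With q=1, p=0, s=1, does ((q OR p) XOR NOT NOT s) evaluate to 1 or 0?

Substituting: ((1 OR 0) XOR NOT NOT 1)
= 0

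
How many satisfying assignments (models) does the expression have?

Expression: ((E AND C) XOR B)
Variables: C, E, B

Satisfying assignments: (0,0,1), (0,1,1), (1,0,1), (1,1,0)
Count: 4 out of 8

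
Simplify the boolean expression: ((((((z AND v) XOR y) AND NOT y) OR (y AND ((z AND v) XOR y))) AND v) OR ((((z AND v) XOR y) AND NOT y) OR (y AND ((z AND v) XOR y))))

By absorption (E OR (E AND v) = E) then distribution ((E AND v) OR (E AND NOT v) = E):
= ((z AND v) XOR y)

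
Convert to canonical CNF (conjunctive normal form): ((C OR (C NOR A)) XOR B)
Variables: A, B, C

(A OR NOT B OR C) AND (A OR NOT B OR NOT C) AND (NOT A OR B OR C) AND (NOT A OR NOT B OR NOT C)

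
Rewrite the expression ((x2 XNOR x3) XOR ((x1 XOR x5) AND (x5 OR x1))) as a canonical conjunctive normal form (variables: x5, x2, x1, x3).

(x5 OR x2 OR x1 OR NOT x3) AND (x5 OR x2 OR NOT x1 OR x3) AND (x5 OR NOT x2 OR x1 OR x3) AND (x5 OR NOT x2 OR NOT x1 OR NOT x3) AND (NOT x5 OR x2 OR x1 OR x3) AND (NOT x5 OR x2 OR NOT x1 OR NOT x3) AND (NOT x5 OR NOT x2 OR x1 OR NOT x3) AND (NOT x5 OR NOT x2 OR NOT x1 OR x3)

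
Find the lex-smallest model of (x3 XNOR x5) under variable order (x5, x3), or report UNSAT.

x5=0, x3=0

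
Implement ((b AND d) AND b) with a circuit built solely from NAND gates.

((((b NAND d) NAND (b NAND d)) NAND b) NAND (((b NAND d) NAND (b NAND d)) NAND b))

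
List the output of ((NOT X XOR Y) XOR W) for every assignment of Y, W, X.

Y | W | X | Output
------------------
0 | 0 | 0 | 1
0 | 0 | 1 | 0
0 | 1 | 0 | 0
0 | 1 | 1 | 1
1 | 0 | 0 | 0
1 | 0 | 1 | 1
1 | 1 | 0 | 1
1 | 1 | 1 | 0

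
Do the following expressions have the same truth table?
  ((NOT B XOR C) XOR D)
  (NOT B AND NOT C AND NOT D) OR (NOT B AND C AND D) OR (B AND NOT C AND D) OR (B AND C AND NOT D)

Yes, they are equivalent — the two output columns agree on all 8 assignments:
B | C | D | Expression 1 | Expression 2
---------------------------------------
0 | 0 | 0 | 1 | 1
0 | 0 | 1 | 0 | 0
0 | 1 | 0 | 0 | 0
0 | 1 | 1 | 1 | 1
1 | 0 | 0 | 0 | 0
1 | 0 | 1 | 1 | 1
1 | 1 | 0 | 1 | 1
1 | 1 | 1 | 0 | 0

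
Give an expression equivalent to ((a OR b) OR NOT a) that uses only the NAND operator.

((((a NAND a) NAND (b NAND b)) NAND ((a NAND a) NAND (b NAND b))) NAND ((a NAND a) NAND (a NAND a)))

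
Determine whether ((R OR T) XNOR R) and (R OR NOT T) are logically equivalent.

Yes, they are equivalent — the two output columns agree on all 4 assignments:
R | T | Expression 1 | Expression 2
-----------------------------------
0 | 0 | 1 | 1
0 | 1 | 0 | 0
1 | 0 | 1 | 1
1 | 1 | 1 | 1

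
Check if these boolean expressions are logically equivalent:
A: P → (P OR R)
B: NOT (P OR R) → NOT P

Yes, Contrapositive is always equivalent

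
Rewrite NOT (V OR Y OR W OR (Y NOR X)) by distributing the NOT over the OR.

NOT V AND NOT Y AND NOT W AND NOT (Y NOR X)
De Morgan's: NOT(OR of terms) = AND of negations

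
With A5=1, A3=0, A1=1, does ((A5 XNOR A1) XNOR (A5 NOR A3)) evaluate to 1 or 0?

Substituting: ((1 XNOR 1) XNOR (1 NOR 0))
= 0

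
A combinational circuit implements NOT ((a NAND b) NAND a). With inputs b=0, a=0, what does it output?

Substituting: NOT ((0 NAND 0) NAND 0)
= 0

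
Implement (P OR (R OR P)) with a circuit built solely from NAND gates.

((P NAND P) NAND (((R NAND R) NAND (P NAND P)) NAND ((R NAND R) NAND (P NAND P))))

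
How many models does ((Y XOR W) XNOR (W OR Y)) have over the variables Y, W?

Satisfying assignments: (0,0), (0,1), (1,0)
Count: 3 out of 4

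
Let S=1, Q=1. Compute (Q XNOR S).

Substituting: (1 XNOR 1)
= 1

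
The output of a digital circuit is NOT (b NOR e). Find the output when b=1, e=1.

Substituting: NOT (1 NOR 1)
= 1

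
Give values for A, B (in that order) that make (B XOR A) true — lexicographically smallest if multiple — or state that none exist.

A=0, B=1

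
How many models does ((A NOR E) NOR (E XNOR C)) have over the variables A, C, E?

Satisfying assignments: (0,0,1), (1,0,1), (1,1,0)
Count: 3 out of 8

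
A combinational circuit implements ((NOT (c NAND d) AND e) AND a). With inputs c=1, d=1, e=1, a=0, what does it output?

Substituting: ((NOT (1 NAND 1) AND 1) AND 0)
= 0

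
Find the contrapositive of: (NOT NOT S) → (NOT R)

Contrapositive: R → NOT S
Note: A statement and its contrapositive are logically equivalent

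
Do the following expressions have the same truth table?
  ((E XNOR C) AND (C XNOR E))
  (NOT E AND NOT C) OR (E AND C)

Yes, they are equivalent — the two output columns agree on all 4 assignments:
E | C | Expression 1 | Expression 2
-----------------------------------
0 | 0 | 1 | 1
0 | 1 | 0 | 0
1 | 0 | 0 | 0
1 | 1 | 1 | 1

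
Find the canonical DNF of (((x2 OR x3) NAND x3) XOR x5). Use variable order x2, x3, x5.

(NOT x2 AND NOT x3 AND NOT x5) OR (NOT x2 AND x3 AND x5) OR (x2 AND NOT x3 AND NOT x5) OR (x2 AND x3 AND x5)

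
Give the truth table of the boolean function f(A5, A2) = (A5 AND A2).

A5 | A2 | Output
----------------
0 | 0 | 0
0 | 1 | 0
1 | 0 | 0
1 | 1 | 1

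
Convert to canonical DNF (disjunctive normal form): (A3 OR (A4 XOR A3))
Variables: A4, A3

(NOT A4 AND A3) OR (A4 AND NOT A3) OR (A4 AND A3)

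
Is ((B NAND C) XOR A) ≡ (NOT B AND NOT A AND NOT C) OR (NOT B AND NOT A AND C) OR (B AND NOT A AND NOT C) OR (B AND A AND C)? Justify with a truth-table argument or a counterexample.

Yes, they are equivalent — the two output columns agree on all 8 assignments:
B | A | C | Expression 1 | Expression 2
---------------------------------------
0 | 0 | 0 | 1 | 1
0 | 0 | 1 | 1 | 1
0 | 1 | 0 | 0 | 0
0 | 1 | 1 | 0 | 0
1 | 0 | 0 | 1 | 1
1 | 0 | 1 | 0 | 0
1 | 1 | 0 | 0 | 0
1 | 1 | 1 | 1 | 1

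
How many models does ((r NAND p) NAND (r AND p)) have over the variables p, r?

Satisfying assignments: (0,0), (0,1), (1,0), (1,1)
Count: 4 out of 4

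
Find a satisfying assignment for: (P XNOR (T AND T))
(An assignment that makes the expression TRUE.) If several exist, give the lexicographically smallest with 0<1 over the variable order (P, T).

P=0, T=0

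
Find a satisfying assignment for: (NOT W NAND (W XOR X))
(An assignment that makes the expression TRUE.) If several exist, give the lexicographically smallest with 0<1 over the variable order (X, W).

X=0, W=0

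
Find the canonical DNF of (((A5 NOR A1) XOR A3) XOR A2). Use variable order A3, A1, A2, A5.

(NOT A3 AND NOT A1 AND NOT A2 AND NOT A5) OR (NOT A3 AND NOT A1 AND A2 AND A5) OR (NOT A3 AND A1 AND A2 AND NOT A5) OR (NOT A3 AND A1 AND A2 AND A5) OR (A3 AND NOT A1 AND NOT A2 AND A5) OR (A3 AND NOT A1 AND A2 AND NOT A5) OR (A3 AND A1 AND NOT A2 AND NOT A5) OR (A3 AND A1 AND NOT A2 AND A5)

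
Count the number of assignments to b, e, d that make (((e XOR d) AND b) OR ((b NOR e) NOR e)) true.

Satisfying assignments: (1,0,0), (1,0,1), (1,1,0)
Count: 3 out of 8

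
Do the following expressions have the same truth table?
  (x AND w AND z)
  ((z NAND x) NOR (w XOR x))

Yes, they are equivalent — the two output columns agree on all 8 assignments:
x | w | z | Expression 1 | Expression 2
---------------------------------------
0 | 0 | 0 | 0 | 0
0 | 0 | 1 | 0 | 0
0 | 1 | 0 | 0 | 0
0 | 1 | 1 | 0 | 0
1 | 0 | 0 | 0 | 0
1 | 0 | 1 | 0 | 0
1 | 1 | 0 | 0 | 0
1 | 1 | 1 | 1 | 1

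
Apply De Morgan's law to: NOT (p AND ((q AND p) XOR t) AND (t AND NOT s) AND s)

NOT p OR NOT ((q AND p) XOR t) OR NOT (t AND NOT s) OR NOT s
De Morgan's: NOT(AND of terms) = OR of negations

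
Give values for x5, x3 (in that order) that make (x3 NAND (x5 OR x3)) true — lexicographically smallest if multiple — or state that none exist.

x5=0, x3=0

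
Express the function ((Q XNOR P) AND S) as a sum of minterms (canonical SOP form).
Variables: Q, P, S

Σm(1, 7) = (NOT Q AND NOT P AND S) OR (Q AND P AND S)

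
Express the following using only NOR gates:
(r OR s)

((r NOR s) NOR (r NOR s))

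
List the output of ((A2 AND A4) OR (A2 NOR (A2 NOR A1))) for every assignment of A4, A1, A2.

A4 | A1 | A2 | Output
---------------------
0 | 0 | 0 | 0
0 | 0 | 1 | 0
0 | 1 | 0 | 1
0 | 1 | 1 | 0
1 | 0 | 0 | 0
1 | 0 | 1 | 1
1 | 1 | 0 | 1
1 | 1 | 1 | 1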